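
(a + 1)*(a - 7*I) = a^2 + a - 7*I*a - 7*I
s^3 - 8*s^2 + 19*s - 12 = (s - 4)*(s - 3)*(s - 1)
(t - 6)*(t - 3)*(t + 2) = t^3 - 7*t^2 + 36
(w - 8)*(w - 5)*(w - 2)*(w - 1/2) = w^4 - 31*w^3/2 + 147*w^2/2 - 113*w + 40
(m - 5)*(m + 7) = m^2 + 2*m - 35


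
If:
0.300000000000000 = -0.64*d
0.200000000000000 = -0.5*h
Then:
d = -0.47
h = -0.40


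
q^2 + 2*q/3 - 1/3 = (q - 1/3)*(q + 1)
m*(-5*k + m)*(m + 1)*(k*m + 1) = -5*k^2*m^3 - 5*k^2*m^2 + k*m^4 + k*m^3 - 5*k*m^2 - 5*k*m + m^3 + m^2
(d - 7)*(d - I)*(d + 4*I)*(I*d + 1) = I*d^4 - 2*d^3 - 7*I*d^3 + 14*d^2 + 7*I*d^2 + 4*d - 49*I*d - 28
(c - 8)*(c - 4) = c^2 - 12*c + 32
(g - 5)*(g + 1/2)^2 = g^3 - 4*g^2 - 19*g/4 - 5/4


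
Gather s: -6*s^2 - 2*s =-6*s^2 - 2*s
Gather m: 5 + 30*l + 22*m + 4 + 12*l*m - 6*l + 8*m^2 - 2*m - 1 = 24*l + 8*m^2 + m*(12*l + 20) + 8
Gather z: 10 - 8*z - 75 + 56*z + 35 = 48*z - 30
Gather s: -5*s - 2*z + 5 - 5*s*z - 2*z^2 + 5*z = s*(-5*z - 5) - 2*z^2 + 3*z + 5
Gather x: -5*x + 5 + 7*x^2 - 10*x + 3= 7*x^2 - 15*x + 8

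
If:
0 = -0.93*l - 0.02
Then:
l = -0.02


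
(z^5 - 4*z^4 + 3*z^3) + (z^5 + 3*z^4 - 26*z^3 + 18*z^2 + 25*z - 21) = 2*z^5 - z^4 - 23*z^3 + 18*z^2 + 25*z - 21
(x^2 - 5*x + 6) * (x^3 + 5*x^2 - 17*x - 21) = x^5 - 36*x^3 + 94*x^2 + 3*x - 126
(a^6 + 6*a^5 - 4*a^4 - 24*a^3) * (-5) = -5*a^6 - 30*a^5 + 20*a^4 + 120*a^3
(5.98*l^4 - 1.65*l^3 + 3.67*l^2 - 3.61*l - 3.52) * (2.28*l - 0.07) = 13.6344*l^5 - 4.1806*l^4 + 8.4831*l^3 - 8.4877*l^2 - 7.7729*l + 0.2464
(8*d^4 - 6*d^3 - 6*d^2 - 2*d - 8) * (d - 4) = 8*d^5 - 38*d^4 + 18*d^3 + 22*d^2 + 32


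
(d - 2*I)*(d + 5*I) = d^2 + 3*I*d + 10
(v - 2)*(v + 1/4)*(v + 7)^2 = v^4 + 49*v^3/4 + 24*v^2 - 371*v/4 - 49/2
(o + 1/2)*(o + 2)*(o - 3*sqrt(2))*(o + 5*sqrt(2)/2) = o^4 - sqrt(2)*o^3/2 + 5*o^3/2 - 14*o^2 - 5*sqrt(2)*o^2/4 - 75*o/2 - sqrt(2)*o/2 - 15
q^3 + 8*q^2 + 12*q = q*(q + 2)*(q + 6)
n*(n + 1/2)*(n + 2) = n^3 + 5*n^2/2 + n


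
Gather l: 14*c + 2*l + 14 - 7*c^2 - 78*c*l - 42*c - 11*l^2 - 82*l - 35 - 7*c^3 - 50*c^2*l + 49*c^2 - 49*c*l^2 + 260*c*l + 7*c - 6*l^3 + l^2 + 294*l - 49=-7*c^3 + 42*c^2 - 21*c - 6*l^3 + l^2*(-49*c - 10) + l*(-50*c^2 + 182*c + 214) - 70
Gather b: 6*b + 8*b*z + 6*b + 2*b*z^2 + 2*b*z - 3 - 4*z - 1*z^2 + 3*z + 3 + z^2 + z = b*(2*z^2 + 10*z + 12)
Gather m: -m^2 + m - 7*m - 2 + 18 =-m^2 - 6*m + 16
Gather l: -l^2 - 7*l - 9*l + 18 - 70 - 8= -l^2 - 16*l - 60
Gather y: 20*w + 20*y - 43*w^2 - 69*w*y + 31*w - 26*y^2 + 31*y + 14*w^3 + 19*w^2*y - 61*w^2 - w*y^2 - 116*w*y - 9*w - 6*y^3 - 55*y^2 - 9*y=14*w^3 - 104*w^2 + 42*w - 6*y^3 + y^2*(-w - 81) + y*(19*w^2 - 185*w + 42)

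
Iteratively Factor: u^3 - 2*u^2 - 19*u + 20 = (u - 5)*(u^2 + 3*u - 4) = (u - 5)*(u + 4)*(u - 1)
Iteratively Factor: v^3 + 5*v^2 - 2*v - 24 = (v + 3)*(v^2 + 2*v - 8) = (v - 2)*(v + 3)*(v + 4)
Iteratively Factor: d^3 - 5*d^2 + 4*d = (d)*(d^2 - 5*d + 4) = d*(d - 1)*(d - 4)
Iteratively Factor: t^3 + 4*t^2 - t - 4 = (t + 1)*(t^2 + 3*t - 4) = (t - 1)*(t + 1)*(t + 4)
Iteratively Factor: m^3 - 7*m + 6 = (m + 3)*(m^2 - 3*m + 2) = (m - 2)*(m + 3)*(m - 1)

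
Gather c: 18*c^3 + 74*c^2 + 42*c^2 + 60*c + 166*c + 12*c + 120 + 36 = 18*c^3 + 116*c^2 + 238*c + 156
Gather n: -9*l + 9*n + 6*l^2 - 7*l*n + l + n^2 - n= 6*l^2 - 8*l + n^2 + n*(8 - 7*l)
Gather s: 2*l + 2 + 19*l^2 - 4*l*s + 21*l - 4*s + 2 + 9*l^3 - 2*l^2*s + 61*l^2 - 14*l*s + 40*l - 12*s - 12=9*l^3 + 80*l^2 + 63*l + s*(-2*l^2 - 18*l - 16) - 8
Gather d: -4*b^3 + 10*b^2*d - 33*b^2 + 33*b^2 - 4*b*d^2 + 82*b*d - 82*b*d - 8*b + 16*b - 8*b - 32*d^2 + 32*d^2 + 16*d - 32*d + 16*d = -4*b^3 + 10*b^2*d - 4*b*d^2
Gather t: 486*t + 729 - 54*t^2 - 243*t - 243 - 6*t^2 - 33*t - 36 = -60*t^2 + 210*t + 450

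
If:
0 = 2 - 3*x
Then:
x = 2/3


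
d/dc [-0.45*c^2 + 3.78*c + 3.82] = 3.78 - 0.9*c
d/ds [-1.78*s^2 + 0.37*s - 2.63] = 0.37 - 3.56*s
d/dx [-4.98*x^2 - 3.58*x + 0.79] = -9.96*x - 3.58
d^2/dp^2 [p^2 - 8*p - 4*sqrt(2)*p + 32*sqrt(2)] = 2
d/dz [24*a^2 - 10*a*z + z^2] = -10*a + 2*z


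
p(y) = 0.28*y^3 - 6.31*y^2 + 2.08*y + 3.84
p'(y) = 0.84*y^2 - 12.62*y + 2.08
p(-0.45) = 1.60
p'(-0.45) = 7.93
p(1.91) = -13.26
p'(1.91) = -18.96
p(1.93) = -13.64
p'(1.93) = -19.15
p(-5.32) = -227.97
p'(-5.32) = 92.99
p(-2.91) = -62.55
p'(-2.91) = 45.92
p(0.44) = 3.56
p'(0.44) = -3.31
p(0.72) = 2.17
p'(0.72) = -6.57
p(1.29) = -3.38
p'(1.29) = -12.80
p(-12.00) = -1413.60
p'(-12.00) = 274.48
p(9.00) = -284.43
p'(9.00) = -43.46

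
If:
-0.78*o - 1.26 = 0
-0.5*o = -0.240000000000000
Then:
No Solution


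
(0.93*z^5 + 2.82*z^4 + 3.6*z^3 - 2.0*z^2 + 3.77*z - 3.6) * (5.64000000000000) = 5.2452*z^5 + 15.9048*z^4 + 20.304*z^3 - 11.28*z^2 + 21.2628*z - 20.304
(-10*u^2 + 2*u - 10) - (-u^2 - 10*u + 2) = -9*u^2 + 12*u - 12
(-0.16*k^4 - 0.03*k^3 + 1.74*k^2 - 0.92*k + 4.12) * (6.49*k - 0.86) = -1.0384*k^5 - 0.0571*k^4 + 11.3184*k^3 - 7.4672*k^2 + 27.53*k - 3.5432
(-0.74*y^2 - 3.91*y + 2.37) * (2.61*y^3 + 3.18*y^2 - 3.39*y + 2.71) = -1.9314*y^5 - 12.5583*y^4 - 3.7395*y^3 + 18.7861*y^2 - 18.6304*y + 6.4227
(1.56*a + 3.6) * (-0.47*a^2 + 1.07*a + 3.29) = -0.7332*a^3 - 0.0227999999999997*a^2 + 8.9844*a + 11.844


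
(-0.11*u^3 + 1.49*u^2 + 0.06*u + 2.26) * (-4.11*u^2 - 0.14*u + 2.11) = 0.4521*u^5 - 6.1085*u^4 - 0.6873*u^3 - 6.1531*u^2 - 0.1898*u + 4.7686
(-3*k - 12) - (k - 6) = -4*k - 6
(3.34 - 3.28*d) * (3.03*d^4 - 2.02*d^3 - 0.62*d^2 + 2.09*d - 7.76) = -9.9384*d^5 + 16.7458*d^4 - 4.7132*d^3 - 8.926*d^2 + 32.4334*d - 25.9184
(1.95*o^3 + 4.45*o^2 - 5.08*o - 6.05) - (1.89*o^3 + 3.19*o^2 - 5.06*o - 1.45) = 0.0600000000000001*o^3 + 1.26*o^2 - 0.0200000000000005*o - 4.6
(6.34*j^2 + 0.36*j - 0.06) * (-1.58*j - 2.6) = -10.0172*j^3 - 17.0528*j^2 - 0.8412*j + 0.156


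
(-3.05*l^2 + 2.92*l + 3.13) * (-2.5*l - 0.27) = 7.625*l^3 - 6.4765*l^2 - 8.6134*l - 0.8451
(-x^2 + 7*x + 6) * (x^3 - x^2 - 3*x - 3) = -x^5 + 8*x^4 + 2*x^3 - 24*x^2 - 39*x - 18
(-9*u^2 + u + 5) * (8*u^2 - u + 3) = -72*u^4 + 17*u^3 + 12*u^2 - 2*u + 15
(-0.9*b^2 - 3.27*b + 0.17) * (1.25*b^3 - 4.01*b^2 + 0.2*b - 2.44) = -1.125*b^5 - 0.4785*b^4 + 13.1452*b^3 + 0.8603*b^2 + 8.0128*b - 0.4148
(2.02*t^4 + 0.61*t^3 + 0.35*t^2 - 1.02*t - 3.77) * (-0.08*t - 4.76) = -0.1616*t^5 - 9.664*t^4 - 2.9316*t^3 - 1.5844*t^2 + 5.1568*t + 17.9452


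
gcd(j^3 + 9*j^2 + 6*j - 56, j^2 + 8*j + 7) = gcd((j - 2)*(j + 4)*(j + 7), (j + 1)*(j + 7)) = j + 7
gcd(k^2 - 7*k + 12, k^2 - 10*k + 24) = k - 4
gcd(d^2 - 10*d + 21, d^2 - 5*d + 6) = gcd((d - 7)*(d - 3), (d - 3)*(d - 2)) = d - 3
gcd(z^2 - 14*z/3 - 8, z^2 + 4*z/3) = z + 4/3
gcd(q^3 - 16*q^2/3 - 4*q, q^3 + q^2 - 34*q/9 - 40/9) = 1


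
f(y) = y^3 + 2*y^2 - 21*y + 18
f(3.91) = 26.24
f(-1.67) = 53.99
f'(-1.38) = -20.81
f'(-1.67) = -19.31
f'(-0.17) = -21.59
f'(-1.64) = -19.49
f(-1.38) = 48.16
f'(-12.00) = 363.00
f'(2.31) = 4.25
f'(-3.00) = -6.00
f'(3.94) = 41.33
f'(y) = 3*y^2 + 4*y - 21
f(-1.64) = 53.41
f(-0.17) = 21.62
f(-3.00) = 72.00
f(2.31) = -7.51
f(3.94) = 27.47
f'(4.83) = 68.31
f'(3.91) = 40.50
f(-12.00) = -1170.00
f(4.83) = 75.91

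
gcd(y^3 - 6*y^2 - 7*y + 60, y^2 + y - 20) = y - 4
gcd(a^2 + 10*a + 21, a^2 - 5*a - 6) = 1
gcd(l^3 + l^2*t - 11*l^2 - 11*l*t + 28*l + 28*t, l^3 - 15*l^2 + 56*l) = l - 7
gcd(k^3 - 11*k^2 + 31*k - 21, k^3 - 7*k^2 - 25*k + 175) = k - 7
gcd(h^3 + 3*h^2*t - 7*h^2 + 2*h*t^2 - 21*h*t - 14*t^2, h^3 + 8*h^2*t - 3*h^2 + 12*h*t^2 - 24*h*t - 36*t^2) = h + 2*t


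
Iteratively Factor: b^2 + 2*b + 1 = (b + 1)*(b + 1)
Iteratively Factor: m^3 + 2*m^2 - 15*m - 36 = (m + 3)*(m^2 - m - 12) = (m + 3)^2*(m - 4)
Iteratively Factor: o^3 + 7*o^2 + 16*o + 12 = (o + 2)*(o^2 + 5*o + 6) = (o + 2)^2*(o + 3)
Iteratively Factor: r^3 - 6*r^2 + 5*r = (r - 5)*(r^2 - r) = (r - 5)*(r - 1)*(r)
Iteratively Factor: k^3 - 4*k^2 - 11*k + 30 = (k - 2)*(k^2 - 2*k - 15) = (k - 2)*(k + 3)*(k - 5)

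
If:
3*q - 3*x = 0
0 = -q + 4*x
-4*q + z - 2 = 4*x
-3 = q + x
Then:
No Solution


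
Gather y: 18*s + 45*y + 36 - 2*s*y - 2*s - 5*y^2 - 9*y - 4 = 16*s - 5*y^2 + y*(36 - 2*s) + 32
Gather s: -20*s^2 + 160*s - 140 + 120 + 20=-20*s^2 + 160*s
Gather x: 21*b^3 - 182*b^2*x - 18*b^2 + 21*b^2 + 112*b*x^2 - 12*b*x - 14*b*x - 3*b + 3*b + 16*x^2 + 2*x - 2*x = 21*b^3 + 3*b^2 + x^2*(112*b + 16) + x*(-182*b^2 - 26*b)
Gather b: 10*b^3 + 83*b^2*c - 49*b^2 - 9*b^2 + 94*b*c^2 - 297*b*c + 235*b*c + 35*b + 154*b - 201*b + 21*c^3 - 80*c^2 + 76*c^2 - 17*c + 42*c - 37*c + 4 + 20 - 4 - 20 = 10*b^3 + b^2*(83*c - 58) + b*(94*c^2 - 62*c - 12) + 21*c^3 - 4*c^2 - 12*c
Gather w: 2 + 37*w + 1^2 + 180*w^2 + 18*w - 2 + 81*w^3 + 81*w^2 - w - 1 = 81*w^3 + 261*w^2 + 54*w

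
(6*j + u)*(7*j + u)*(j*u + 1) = 42*j^3*u + 13*j^2*u^2 + 42*j^2 + j*u^3 + 13*j*u + u^2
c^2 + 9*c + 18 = (c + 3)*(c + 6)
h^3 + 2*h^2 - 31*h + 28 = (h - 4)*(h - 1)*(h + 7)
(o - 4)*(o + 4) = o^2 - 16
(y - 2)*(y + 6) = y^2 + 4*y - 12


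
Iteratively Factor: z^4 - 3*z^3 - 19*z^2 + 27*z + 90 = (z + 2)*(z^3 - 5*z^2 - 9*z + 45) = (z + 2)*(z + 3)*(z^2 - 8*z + 15) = (z - 5)*(z + 2)*(z + 3)*(z - 3)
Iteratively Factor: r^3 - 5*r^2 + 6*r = (r - 3)*(r^2 - 2*r) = (r - 3)*(r - 2)*(r)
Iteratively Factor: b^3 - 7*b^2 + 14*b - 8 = (b - 1)*(b^2 - 6*b + 8) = (b - 4)*(b - 1)*(b - 2)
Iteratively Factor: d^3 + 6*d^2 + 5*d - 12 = (d + 3)*(d^2 + 3*d - 4) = (d - 1)*(d + 3)*(d + 4)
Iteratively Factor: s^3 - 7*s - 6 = (s - 3)*(s^2 + 3*s + 2) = (s - 3)*(s + 1)*(s + 2)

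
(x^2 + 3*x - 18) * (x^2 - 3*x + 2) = x^4 - 25*x^2 + 60*x - 36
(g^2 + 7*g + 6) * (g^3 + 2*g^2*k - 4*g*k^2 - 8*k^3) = g^5 + 2*g^4*k + 7*g^4 - 4*g^3*k^2 + 14*g^3*k + 6*g^3 - 8*g^2*k^3 - 28*g^2*k^2 + 12*g^2*k - 56*g*k^3 - 24*g*k^2 - 48*k^3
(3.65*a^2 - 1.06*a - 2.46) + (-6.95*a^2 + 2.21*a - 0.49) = -3.3*a^2 + 1.15*a - 2.95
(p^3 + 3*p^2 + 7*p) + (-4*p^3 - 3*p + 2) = -3*p^3 + 3*p^2 + 4*p + 2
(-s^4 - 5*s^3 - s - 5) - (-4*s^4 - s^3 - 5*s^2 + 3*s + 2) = 3*s^4 - 4*s^3 + 5*s^2 - 4*s - 7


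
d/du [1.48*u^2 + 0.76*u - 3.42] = 2.96*u + 0.76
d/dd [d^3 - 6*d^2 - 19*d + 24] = 3*d^2 - 12*d - 19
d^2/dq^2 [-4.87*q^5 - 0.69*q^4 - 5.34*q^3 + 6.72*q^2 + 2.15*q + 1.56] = -97.4*q^3 - 8.28*q^2 - 32.04*q + 13.44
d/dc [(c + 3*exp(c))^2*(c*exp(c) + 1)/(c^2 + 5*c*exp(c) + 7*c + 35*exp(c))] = (c + 3*exp(c))*(-(c + 3*exp(c))*(c*exp(c) + 1)*(5*c*exp(c) + 2*c + 40*exp(c) + 7) + ((c + 1)*(c + 3*exp(c))*exp(c) + 2*(c*exp(c) + 1)*(3*exp(c) + 1))*(c^2 + 5*c*exp(c) + 7*c + 35*exp(c)))/(c^2 + 5*c*exp(c) + 7*c + 35*exp(c))^2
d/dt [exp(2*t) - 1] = 2*exp(2*t)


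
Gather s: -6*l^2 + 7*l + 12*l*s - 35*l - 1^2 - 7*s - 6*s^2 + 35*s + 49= -6*l^2 - 28*l - 6*s^2 + s*(12*l + 28) + 48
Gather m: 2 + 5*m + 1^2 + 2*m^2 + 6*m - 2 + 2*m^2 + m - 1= 4*m^2 + 12*m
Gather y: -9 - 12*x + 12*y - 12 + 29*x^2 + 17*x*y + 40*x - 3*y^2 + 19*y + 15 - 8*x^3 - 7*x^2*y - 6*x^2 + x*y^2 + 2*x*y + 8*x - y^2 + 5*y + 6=-8*x^3 + 23*x^2 + 36*x + y^2*(x - 4) + y*(-7*x^2 + 19*x + 36)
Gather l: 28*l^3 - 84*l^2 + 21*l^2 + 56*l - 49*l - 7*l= 28*l^3 - 63*l^2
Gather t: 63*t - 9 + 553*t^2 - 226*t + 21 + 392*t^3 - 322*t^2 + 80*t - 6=392*t^3 + 231*t^2 - 83*t + 6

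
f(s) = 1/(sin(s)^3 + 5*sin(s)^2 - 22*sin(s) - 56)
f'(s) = (-3*sin(s)^2*cos(s) - 10*sin(s)*cos(s) + 22*cos(s))/(sin(s)^3 + 5*sin(s)^2 - 22*sin(s) - 56)^2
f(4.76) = -0.03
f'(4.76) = 0.00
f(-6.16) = -0.02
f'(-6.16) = 0.01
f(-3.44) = -0.02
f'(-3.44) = -0.00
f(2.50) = -0.01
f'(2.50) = -0.00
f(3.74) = -0.02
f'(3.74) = -0.01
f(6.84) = -0.02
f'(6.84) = 0.00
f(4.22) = -0.03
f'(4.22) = -0.01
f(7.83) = -0.01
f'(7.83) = 0.00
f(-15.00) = -0.03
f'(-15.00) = -0.01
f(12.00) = -0.02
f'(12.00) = 0.01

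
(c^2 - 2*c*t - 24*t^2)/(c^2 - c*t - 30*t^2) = (c + 4*t)/(c + 5*t)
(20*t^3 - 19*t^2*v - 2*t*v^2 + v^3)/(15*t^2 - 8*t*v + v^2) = (4*t^2 - 3*t*v - v^2)/(3*t - v)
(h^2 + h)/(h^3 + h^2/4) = 4*(h + 1)/(h*(4*h + 1))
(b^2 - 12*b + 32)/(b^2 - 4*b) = (b - 8)/b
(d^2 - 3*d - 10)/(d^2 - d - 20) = (d + 2)/(d + 4)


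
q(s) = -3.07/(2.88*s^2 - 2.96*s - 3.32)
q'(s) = -3.07*(2.96 - 5.76*s)/(2.88*s^2 - 2.96*s - 3.32)^2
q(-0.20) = 1.17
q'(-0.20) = -1.85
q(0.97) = 0.88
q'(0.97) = 0.67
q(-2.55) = -0.13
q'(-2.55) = -0.10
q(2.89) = -0.25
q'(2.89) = 0.28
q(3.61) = -0.13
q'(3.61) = 0.10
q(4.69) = -0.07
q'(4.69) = 0.03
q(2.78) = -0.29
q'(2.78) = 0.35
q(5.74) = -0.04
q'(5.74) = 0.02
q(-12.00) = -0.01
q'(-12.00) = -0.00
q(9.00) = -0.02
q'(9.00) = 0.00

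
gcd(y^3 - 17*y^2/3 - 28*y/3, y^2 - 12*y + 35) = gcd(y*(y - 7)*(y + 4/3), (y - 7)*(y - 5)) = y - 7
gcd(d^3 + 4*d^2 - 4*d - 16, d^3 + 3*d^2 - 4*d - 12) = d^2 - 4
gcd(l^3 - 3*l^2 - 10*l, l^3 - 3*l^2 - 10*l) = l^3 - 3*l^2 - 10*l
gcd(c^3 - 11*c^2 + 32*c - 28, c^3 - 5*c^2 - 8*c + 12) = 1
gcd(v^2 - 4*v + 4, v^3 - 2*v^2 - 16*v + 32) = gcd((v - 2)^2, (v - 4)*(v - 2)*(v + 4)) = v - 2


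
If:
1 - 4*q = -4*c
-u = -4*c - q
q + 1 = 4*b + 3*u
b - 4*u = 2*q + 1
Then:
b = 23/51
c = -19/204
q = 8/51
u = -11/51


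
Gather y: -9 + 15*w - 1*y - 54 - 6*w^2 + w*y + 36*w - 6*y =-6*w^2 + 51*w + y*(w - 7) - 63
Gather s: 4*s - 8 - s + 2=3*s - 6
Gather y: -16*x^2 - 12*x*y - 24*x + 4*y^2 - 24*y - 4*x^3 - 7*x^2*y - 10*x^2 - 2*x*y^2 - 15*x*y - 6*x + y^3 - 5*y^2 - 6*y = -4*x^3 - 26*x^2 - 30*x + y^3 + y^2*(-2*x - 1) + y*(-7*x^2 - 27*x - 30)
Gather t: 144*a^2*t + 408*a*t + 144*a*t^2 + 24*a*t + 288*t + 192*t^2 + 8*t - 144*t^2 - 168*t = t^2*(144*a + 48) + t*(144*a^2 + 432*a + 128)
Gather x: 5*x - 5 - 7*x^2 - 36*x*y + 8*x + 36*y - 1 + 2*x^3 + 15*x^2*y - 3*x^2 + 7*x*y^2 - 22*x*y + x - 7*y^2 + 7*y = 2*x^3 + x^2*(15*y - 10) + x*(7*y^2 - 58*y + 14) - 7*y^2 + 43*y - 6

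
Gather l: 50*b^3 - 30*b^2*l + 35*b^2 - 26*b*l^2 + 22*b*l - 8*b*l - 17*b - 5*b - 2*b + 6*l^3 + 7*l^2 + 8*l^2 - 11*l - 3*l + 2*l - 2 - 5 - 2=50*b^3 + 35*b^2 - 24*b + 6*l^3 + l^2*(15 - 26*b) + l*(-30*b^2 + 14*b - 12) - 9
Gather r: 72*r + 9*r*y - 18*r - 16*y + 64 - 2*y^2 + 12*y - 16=r*(9*y + 54) - 2*y^2 - 4*y + 48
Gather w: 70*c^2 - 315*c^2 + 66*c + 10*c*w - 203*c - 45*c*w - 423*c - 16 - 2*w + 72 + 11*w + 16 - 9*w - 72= -245*c^2 - 35*c*w - 560*c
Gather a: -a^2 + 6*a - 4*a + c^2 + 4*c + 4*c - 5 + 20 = -a^2 + 2*a + c^2 + 8*c + 15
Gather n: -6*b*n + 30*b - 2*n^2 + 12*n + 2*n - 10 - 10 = 30*b - 2*n^2 + n*(14 - 6*b) - 20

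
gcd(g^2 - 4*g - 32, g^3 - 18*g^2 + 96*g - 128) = g - 8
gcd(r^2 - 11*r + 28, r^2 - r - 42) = r - 7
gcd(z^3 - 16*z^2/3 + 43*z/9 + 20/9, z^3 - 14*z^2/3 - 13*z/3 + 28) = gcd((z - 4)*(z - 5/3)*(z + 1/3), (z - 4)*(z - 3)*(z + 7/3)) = z - 4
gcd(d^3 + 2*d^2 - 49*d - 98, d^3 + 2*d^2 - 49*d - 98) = d^3 + 2*d^2 - 49*d - 98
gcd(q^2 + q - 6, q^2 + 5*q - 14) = q - 2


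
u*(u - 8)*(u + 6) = u^3 - 2*u^2 - 48*u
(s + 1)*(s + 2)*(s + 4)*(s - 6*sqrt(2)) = s^4 - 6*sqrt(2)*s^3 + 7*s^3 - 42*sqrt(2)*s^2 + 14*s^2 - 84*sqrt(2)*s + 8*s - 48*sqrt(2)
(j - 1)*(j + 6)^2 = j^3 + 11*j^2 + 24*j - 36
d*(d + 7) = d^2 + 7*d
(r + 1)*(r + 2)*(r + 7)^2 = r^4 + 17*r^3 + 93*r^2 + 175*r + 98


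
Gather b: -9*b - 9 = -9*b - 9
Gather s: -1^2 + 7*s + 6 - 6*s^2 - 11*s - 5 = -6*s^2 - 4*s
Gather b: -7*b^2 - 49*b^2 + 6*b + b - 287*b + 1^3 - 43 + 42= -56*b^2 - 280*b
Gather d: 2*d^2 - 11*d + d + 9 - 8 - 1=2*d^2 - 10*d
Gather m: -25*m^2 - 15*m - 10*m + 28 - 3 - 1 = -25*m^2 - 25*m + 24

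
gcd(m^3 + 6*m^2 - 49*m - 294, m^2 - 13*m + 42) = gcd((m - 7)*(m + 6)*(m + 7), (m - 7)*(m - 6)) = m - 7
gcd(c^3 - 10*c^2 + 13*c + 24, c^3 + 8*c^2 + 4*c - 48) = 1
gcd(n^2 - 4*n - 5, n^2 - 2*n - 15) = n - 5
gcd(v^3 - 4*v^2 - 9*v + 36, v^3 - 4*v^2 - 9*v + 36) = v^3 - 4*v^2 - 9*v + 36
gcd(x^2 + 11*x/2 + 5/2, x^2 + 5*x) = x + 5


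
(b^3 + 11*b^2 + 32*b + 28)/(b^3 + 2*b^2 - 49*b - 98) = (b + 2)/(b - 7)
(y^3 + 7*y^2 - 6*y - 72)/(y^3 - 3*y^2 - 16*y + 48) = (y + 6)/(y - 4)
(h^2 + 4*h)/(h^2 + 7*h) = (h + 4)/(h + 7)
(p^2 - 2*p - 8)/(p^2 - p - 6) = (p - 4)/(p - 3)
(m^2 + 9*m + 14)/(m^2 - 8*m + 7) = (m^2 + 9*m + 14)/(m^2 - 8*m + 7)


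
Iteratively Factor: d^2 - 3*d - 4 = (d - 4)*(d + 1)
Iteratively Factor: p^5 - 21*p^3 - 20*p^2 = (p)*(p^4 - 21*p^2 - 20*p) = p*(p + 4)*(p^3 - 4*p^2 - 5*p) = p*(p + 1)*(p + 4)*(p^2 - 5*p) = p^2*(p + 1)*(p + 4)*(p - 5)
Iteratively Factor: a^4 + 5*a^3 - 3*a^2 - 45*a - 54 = (a + 3)*(a^3 + 2*a^2 - 9*a - 18) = (a - 3)*(a + 3)*(a^2 + 5*a + 6) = (a - 3)*(a + 2)*(a + 3)*(a + 3)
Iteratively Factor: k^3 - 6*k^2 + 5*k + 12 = (k - 3)*(k^2 - 3*k - 4) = (k - 4)*(k - 3)*(k + 1)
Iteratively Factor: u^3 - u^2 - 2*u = (u)*(u^2 - u - 2) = u*(u + 1)*(u - 2)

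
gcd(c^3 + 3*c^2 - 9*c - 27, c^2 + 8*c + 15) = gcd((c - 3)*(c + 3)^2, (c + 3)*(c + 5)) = c + 3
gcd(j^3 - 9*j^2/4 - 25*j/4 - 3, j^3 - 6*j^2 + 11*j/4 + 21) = j - 4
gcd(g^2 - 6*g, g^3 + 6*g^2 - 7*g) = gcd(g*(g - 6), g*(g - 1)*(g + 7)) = g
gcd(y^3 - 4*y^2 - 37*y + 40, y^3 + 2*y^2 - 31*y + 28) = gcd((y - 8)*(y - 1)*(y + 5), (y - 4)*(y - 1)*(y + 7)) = y - 1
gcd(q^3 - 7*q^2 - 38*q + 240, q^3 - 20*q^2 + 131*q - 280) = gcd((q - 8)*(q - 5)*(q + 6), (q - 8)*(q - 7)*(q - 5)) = q^2 - 13*q + 40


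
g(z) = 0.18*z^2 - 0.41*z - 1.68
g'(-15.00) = -5.81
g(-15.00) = 44.97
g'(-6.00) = -2.57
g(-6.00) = 7.26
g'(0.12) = -0.37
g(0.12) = -1.73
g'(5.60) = 1.61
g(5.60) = 1.67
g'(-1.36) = -0.90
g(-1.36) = -0.79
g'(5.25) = 1.48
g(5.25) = 1.13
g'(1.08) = -0.02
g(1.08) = -1.91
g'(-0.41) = -0.56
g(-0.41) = -1.48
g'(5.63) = 1.62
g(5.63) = 1.72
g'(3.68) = 0.91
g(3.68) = -0.75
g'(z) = 0.36*z - 0.41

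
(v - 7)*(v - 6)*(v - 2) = v^3 - 15*v^2 + 68*v - 84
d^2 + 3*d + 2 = (d + 1)*(d + 2)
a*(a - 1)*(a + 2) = a^3 + a^2 - 2*a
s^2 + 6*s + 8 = (s + 2)*(s + 4)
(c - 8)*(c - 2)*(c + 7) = c^3 - 3*c^2 - 54*c + 112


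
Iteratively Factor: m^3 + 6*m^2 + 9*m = (m + 3)*(m^2 + 3*m) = (m + 3)^2*(m)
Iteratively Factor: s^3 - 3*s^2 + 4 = (s + 1)*(s^2 - 4*s + 4) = (s - 2)*(s + 1)*(s - 2)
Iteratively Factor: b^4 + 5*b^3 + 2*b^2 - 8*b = (b + 2)*(b^3 + 3*b^2 - 4*b) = (b - 1)*(b + 2)*(b^2 + 4*b) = (b - 1)*(b + 2)*(b + 4)*(b)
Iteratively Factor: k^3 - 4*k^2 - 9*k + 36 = (k - 3)*(k^2 - k - 12) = (k - 3)*(k + 3)*(k - 4)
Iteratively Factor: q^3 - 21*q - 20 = (q - 5)*(q^2 + 5*q + 4) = (q - 5)*(q + 1)*(q + 4)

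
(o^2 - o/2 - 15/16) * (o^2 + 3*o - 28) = o^4 + 5*o^3/2 - 487*o^2/16 + 179*o/16 + 105/4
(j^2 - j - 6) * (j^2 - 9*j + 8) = j^4 - 10*j^3 + 11*j^2 + 46*j - 48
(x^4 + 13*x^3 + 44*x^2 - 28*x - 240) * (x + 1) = x^5 + 14*x^4 + 57*x^3 + 16*x^2 - 268*x - 240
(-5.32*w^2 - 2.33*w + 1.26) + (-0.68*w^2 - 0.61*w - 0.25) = -6.0*w^2 - 2.94*w + 1.01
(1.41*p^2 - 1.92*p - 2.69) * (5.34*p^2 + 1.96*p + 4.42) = 7.5294*p^4 - 7.4892*p^3 - 11.8956*p^2 - 13.7588*p - 11.8898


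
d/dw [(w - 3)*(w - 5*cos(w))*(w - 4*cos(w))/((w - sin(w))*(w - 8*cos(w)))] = ((3 - w)*(w - sin(w))*(w - 5*cos(w))*(w - 4*cos(w))*(8*sin(w) + 1) + (w - 3)*(w - 8*cos(w))*(w - 5*cos(w))*(w - 4*cos(w))*(cos(w) - 1) + (w - sin(w))*(w - 8*cos(w))*((w - 3)*(w - 5*cos(w))*(4*sin(w) + 1) + (w - 3)*(w - 4*cos(w))*(5*sin(w) + 1) + (w - 5*cos(w))*(w - 4*cos(w))))/((w - sin(w))^2*(w - 8*cos(w))^2)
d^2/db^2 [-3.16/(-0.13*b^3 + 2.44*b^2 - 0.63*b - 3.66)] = ((15.4208 - 2.4648*b)*(0.13*b^3 - 2.44*b^2 + 0.63*b + 3.66) + 3.16*(0.39*b^2 - 4.88*b + 0.63)*(0.78*b^2 - 9.76*b + 1.26))/(0.13*b^3 - 2.44*b^2 + 0.63*b + 3.66)^3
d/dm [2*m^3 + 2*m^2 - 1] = 2*m*(3*m + 2)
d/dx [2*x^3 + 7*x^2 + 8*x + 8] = 6*x^2 + 14*x + 8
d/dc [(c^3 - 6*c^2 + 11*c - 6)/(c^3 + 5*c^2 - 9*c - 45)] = (11*c^2 + 26*c - 61)/(c^4 + 16*c^3 + 94*c^2 + 240*c + 225)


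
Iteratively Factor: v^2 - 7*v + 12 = (v - 4)*(v - 3)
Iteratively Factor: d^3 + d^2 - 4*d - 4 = (d + 1)*(d^2 - 4) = (d + 1)*(d + 2)*(d - 2)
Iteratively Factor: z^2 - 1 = (z + 1)*(z - 1)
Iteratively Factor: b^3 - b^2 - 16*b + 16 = (b - 4)*(b^2 + 3*b - 4) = (b - 4)*(b - 1)*(b + 4)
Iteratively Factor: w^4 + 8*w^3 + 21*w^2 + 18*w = (w + 3)*(w^3 + 5*w^2 + 6*w) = (w + 3)^2*(w^2 + 2*w) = w*(w + 3)^2*(w + 2)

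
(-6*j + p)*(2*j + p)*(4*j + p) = -48*j^3 - 28*j^2*p + p^3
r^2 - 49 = (r - 7)*(r + 7)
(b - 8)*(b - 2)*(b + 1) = b^3 - 9*b^2 + 6*b + 16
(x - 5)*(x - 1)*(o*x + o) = o*x^3 - 5*o*x^2 - o*x + 5*o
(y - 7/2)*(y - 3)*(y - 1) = y^3 - 15*y^2/2 + 17*y - 21/2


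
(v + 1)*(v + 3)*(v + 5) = v^3 + 9*v^2 + 23*v + 15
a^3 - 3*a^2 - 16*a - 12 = (a - 6)*(a + 1)*(a + 2)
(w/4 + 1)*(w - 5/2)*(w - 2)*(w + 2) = w^4/4 + 3*w^3/8 - 7*w^2/2 - 3*w/2 + 10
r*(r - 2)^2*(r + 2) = r^4 - 2*r^3 - 4*r^2 + 8*r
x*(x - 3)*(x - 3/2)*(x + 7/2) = x^4 - x^3 - 45*x^2/4 + 63*x/4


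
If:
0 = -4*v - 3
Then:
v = -3/4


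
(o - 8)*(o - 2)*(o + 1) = o^3 - 9*o^2 + 6*o + 16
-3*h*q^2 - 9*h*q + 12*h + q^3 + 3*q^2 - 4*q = (-3*h + q)*(q - 1)*(q + 4)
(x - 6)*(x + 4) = x^2 - 2*x - 24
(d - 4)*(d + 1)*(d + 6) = d^3 + 3*d^2 - 22*d - 24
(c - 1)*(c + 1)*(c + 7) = c^3 + 7*c^2 - c - 7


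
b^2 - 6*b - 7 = (b - 7)*(b + 1)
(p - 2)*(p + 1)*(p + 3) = p^3 + 2*p^2 - 5*p - 6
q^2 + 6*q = q*(q + 6)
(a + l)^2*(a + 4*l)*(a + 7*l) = a^4 + 13*a^3*l + 51*a^2*l^2 + 67*a*l^3 + 28*l^4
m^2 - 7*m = m*(m - 7)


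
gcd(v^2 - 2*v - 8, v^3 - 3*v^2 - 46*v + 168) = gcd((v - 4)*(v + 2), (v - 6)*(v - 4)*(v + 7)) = v - 4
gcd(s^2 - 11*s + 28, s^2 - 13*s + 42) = s - 7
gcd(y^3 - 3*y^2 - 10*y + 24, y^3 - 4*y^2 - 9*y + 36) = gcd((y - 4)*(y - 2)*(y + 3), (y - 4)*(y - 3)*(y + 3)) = y^2 - y - 12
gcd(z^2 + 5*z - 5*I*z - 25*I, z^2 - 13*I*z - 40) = z - 5*I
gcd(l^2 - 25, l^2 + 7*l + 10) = l + 5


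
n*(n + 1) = n^2 + n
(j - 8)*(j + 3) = j^2 - 5*j - 24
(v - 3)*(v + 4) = v^2 + v - 12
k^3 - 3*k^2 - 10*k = k*(k - 5)*(k + 2)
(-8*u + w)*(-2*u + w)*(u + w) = 16*u^3 + 6*u^2*w - 9*u*w^2 + w^3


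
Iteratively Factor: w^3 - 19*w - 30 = (w - 5)*(w^2 + 5*w + 6) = (w - 5)*(w + 3)*(w + 2)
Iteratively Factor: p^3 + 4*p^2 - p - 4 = (p + 1)*(p^2 + 3*p - 4) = (p + 1)*(p + 4)*(p - 1)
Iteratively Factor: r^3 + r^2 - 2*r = (r + 2)*(r^2 - r) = (r - 1)*(r + 2)*(r)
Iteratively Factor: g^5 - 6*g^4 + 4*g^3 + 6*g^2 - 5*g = (g - 1)*(g^4 - 5*g^3 - g^2 + 5*g) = g*(g - 1)*(g^3 - 5*g^2 - g + 5) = g*(g - 1)^2*(g^2 - 4*g - 5) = g*(g - 1)^2*(g + 1)*(g - 5)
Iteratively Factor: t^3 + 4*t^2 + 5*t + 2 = (t + 2)*(t^2 + 2*t + 1) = (t + 1)*(t + 2)*(t + 1)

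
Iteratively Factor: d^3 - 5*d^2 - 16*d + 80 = (d + 4)*(d^2 - 9*d + 20) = (d - 4)*(d + 4)*(d - 5)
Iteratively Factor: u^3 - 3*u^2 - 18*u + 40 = (u - 5)*(u^2 + 2*u - 8) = (u - 5)*(u - 2)*(u + 4)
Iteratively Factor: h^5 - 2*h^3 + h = (h - 1)*(h^4 + h^3 - h^2 - h) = (h - 1)*(h + 1)*(h^3 - h) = (h - 1)*(h + 1)^2*(h^2 - h) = h*(h - 1)*(h + 1)^2*(h - 1)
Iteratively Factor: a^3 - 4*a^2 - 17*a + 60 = (a - 5)*(a^2 + a - 12) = (a - 5)*(a + 4)*(a - 3)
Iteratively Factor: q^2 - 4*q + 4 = (q - 2)*(q - 2)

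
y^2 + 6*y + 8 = (y + 2)*(y + 4)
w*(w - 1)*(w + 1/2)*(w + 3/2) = w^4 + w^3 - 5*w^2/4 - 3*w/4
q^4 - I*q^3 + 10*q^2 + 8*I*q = q*(q - 4*I)*(q + I)*(q + 2*I)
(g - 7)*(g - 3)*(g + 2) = g^3 - 8*g^2 + g + 42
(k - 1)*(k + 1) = k^2 - 1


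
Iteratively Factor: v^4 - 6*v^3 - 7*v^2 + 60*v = (v - 4)*(v^3 - 2*v^2 - 15*v) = (v - 5)*(v - 4)*(v^2 + 3*v) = v*(v - 5)*(v - 4)*(v + 3)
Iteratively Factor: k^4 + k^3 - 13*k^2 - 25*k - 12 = (k + 3)*(k^3 - 2*k^2 - 7*k - 4) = (k + 1)*(k + 3)*(k^2 - 3*k - 4) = (k - 4)*(k + 1)*(k + 3)*(k + 1)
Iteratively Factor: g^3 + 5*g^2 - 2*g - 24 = (g - 2)*(g^2 + 7*g + 12) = (g - 2)*(g + 4)*(g + 3)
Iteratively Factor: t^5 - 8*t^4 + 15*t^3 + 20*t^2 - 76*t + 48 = (t + 2)*(t^4 - 10*t^3 + 35*t^2 - 50*t + 24) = (t - 2)*(t + 2)*(t^3 - 8*t^2 + 19*t - 12) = (t - 4)*(t - 2)*(t + 2)*(t^2 - 4*t + 3) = (t - 4)*(t - 3)*(t - 2)*(t + 2)*(t - 1)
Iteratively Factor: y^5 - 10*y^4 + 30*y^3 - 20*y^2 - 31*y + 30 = (y - 5)*(y^4 - 5*y^3 + 5*y^2 + 5*y - 6) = (y - 5)*(y - 1)*(y^3 - 4*y^2 + y + 6) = (y - 5)*(y - 3)*(y - 1)*(y^2 - y - 2) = (y - 5)*(y - 3)*(y - 1)*(y + 1)*(y - 2)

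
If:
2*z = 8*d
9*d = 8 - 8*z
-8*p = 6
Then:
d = 8/41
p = -3/4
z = 32/41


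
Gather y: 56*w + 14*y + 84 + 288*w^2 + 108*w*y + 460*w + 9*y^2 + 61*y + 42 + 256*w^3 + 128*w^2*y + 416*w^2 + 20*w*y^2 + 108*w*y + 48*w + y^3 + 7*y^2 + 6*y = 256*w^3 + 704*w^2 + 564*w + y^3 + y^2*(20*w + 16) + y*(128*w^2 + 216*w + 81) + 126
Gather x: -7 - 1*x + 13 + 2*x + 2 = x + 8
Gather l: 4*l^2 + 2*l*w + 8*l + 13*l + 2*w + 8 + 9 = 4*l^2 + l*(2*w + 21) + 2*w + 17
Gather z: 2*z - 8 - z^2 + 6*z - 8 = -z^2 + 8*z - 16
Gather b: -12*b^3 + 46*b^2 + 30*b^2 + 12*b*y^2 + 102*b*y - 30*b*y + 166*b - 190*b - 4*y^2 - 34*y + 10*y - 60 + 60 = -12*b^3 + 76*b^2 + b*(12*y^2 + 72*y - 24) - 4*y^2 - 24*y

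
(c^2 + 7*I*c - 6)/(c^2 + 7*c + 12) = (c^2 + 7*I*c - 6)/(c^2 + 7*c + 12)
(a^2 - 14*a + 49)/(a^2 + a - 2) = (a^2 - 14*a + 49)/(a^2 + a - 2)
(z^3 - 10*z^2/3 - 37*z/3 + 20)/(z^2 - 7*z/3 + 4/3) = (z^2 - 2*z - 15)/(z - 1)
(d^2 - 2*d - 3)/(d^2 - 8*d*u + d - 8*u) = (3 - d)/(-d + 8*u)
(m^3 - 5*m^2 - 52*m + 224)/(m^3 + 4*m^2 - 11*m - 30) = (m^3 - 5*m^2 - 52*m + 224)/(m^3 + 4*m^2 - 11*m - 30)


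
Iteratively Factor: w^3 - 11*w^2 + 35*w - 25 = (w - 1)*(w^2 - 10*w + 25) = (w - 5)*(w - 1)*(w - 5)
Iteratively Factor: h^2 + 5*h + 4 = (h + 1)*(h + 4)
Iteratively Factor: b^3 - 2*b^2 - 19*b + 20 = (b + 4)*(b^2 - 6*b + 5) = (b - 5)*(b + 4)*(b - 1)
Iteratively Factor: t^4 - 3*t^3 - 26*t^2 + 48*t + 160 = (t - 5)*(t^3 + 2*t^2 - 16*t - 32) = (t - 5)*(t - 4)*(t^2 + 6*t + 8) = (t - 5)*(t - 4)*(t + 4)*(t + 2)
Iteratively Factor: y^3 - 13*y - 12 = (y + 3)*(y^2 - 3*y - 4) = (y + 1)*(y + 3)*(y - 4)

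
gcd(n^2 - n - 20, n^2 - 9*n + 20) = n - 5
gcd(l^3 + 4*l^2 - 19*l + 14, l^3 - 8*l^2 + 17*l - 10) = l^2 - 3*l + 2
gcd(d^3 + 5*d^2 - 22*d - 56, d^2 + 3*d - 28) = d^2 + 3*d - 28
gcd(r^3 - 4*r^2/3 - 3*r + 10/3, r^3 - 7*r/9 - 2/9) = r - 1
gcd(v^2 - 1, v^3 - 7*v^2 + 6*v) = v - 1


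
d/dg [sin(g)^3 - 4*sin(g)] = (3*sin(g)^2 - 4)*cos(g)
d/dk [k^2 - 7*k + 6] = 2*k - 7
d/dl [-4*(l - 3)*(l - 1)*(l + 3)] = -12*l^2 + 8*l + 36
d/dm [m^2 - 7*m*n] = 2*m - 7*n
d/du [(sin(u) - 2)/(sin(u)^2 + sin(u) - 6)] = -cos(u)/(sin(u) + 3)^2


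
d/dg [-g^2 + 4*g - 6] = 4 - 2*g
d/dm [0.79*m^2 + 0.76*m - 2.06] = 1.58*m + 0.76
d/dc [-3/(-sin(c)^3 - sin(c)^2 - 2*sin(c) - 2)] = 3*(-2*sin(c) + 3*cos(c)^2 - 5)*cos(c)/((sin(c) + 1)^2*(sin(c)^2 + 2)^2)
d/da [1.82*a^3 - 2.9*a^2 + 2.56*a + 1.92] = 5.46*a^2 - 5.8*a + 2.56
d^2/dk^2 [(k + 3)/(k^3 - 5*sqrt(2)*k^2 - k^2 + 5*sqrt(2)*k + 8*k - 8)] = 2*((k + 3)*(3*k^2 - 10*sqrt(2)*k - 2*k + 5*sqrt(2) + 8)^2 + (-3*k^2 + 2*k + 10*sqrt(2)*k + (k + 3)*(-3*k + 1 + 5*sqrt(2)) - 8 - 5*sqrt(2))*(k^3 - 5*sqrt(2)*k^2 - k^2 + 5*sqrt(2)*k + 8*k - 8))/(k^3 - 5*sqrt(2)*k^2 - k^2 + 5*sqrt(2)*k + 8*k - 8)^3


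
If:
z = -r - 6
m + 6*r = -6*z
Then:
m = 36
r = -z - 6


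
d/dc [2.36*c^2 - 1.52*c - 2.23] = 4.72*c - 1.52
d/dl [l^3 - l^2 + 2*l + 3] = 3*l^2 - 2*l + 2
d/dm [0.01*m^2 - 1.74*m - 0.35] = 0.02*m - 1.74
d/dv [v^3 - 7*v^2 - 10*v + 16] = 3*v^2 - 14*v - 10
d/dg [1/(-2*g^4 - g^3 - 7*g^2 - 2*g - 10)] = (8*g^3 + 3*g^2 + 14*g + 2)/(2*g^4 + g^3 + 7*g^2 + 2*g + 10)^2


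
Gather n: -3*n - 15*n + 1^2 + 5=6 - 18*n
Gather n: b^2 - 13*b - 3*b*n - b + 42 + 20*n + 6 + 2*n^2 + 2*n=b^2 - 14*b + 2*n^2 + n*(22 - 3*b) + 48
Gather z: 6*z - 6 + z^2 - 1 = z^2 + 6*z - 7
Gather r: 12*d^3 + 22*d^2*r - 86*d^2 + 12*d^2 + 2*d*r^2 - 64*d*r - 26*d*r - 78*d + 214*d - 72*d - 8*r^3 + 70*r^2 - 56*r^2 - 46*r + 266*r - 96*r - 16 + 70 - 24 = 12*d^3 - 74*d^2 + 64*d - 8*r^3 + r^2*(2*d + 14) + r*(22*d^2 - 90*d + 124) + 30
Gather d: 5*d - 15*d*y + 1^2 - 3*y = d*(5 - 15*y) - 3*y + 1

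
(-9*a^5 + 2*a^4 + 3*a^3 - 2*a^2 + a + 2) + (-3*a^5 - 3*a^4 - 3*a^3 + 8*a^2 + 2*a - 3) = -12*a^5 - a^4 + 6*a^2 + 3*a - 1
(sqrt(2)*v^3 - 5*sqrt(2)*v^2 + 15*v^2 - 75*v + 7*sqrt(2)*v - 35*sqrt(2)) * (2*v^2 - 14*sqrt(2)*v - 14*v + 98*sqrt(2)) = 2*sqrt(2)*v^5 - 24*sqrt(2)*v^4 + 2*v^4 - 126*sqrt(2)*v^3 - 24*v^3 - 126*v^2 + 2352*sqrt(2)*v^2 - 6860*sqrt(2)*v + 2352*v - 6860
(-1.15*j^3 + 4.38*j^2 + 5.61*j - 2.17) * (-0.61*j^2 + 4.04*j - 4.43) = 0.7015*j^5 - 7.3178*j^4 + 19.3676*j^3 + 4.5847*j^2 - 33.6191*j + 9.6131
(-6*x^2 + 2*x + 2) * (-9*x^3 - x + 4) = 54*x^5 - 18*x^4 - 12*x^3 - 26*x^2 + 6*x + 8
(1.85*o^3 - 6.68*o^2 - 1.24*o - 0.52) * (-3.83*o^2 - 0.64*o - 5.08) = -7.0855*o^5 + 24.4004*o^4 - 0.373600000000001*o^3 + 36.7196*o^2 + 6.632*o + 2.6416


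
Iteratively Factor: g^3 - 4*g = (g)*(g^2 - 4) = g*(g + 2)*(g - 2)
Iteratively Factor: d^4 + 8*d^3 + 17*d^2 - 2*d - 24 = (d + 2)*(d^3 + 6*d^2 + 5*d - 12) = (d + 2)*(d + 3)*(d^2 + 3*d - 4) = (d + 2)*(d + 3)*(d + 4)*(d - 1)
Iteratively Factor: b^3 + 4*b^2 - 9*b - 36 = (b + 4)*(b^2 - 9) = (b + 3)*(b + 4)*(b - 3)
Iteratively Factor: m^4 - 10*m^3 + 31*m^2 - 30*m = (m)*(m^3 - 10*m^2 + 31*m - 30) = m*(m - 5)*(m^2 - 5*m + 6) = m*(m - 5)*(m - 3)*(m - 2)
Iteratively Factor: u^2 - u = (u - 1)*(u)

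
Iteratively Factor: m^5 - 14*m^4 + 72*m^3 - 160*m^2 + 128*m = (m - 4)*(m^4 - 10*m^3 + 32*m^2 - 32*m) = (m - 4)^2*(m^3 - 6*m^2 + 8*m) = m*(m - 4)^2*(m^2 - 6*m + 8) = m*(m - 4)^3*(m - 2)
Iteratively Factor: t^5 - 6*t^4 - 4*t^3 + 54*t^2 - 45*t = (t - 3)*(t^4 - 3*t^3 - 13*t^2 + 15*t) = (t - 3)*(t - 1)*(t^3 - 2*t^2 - 15*t) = t*(t - 3)*(t - 1)*(t^2 - 2*t - 15) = t*(t - 3)*(t - 1)*(t + 3)*(t - 5)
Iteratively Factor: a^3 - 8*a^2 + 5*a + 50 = (a - 5)*(a^2 - 3*a - 10) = (a - 5)*(a + 2)*(a - 5)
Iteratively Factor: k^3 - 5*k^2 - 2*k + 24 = (k + 2)*(k^2 - 7*k + 12) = (k - 4)*(k + 2)*(k - 3)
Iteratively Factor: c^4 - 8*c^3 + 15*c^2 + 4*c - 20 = (c + 1)*(c^3 - 9*c^2 + 24*c - 20) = (c - 2)*(c + 1)*(c^2 - 7*c + 10) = (c - 2)^2*(c + 1)*(c - 5)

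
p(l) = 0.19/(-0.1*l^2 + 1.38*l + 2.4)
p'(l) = 0.19*(0.2*l - 1.38)/(-0.1*l^2 + 1.38*l + 2.4)^2 = (0.038*l - 0.2622)/(-0.1*l^2 + 1.38*l + 2.4)^2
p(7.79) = 0.03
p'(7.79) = 0.00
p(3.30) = 0.03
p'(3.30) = -0.00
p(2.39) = 0.04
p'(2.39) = -0.01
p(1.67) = 0.04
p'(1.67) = -0.01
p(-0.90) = 0.18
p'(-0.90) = -0.26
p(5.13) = 0.03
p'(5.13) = -0.00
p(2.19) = 0.04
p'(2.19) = -0.01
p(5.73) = 0.03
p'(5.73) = -0.00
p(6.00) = 0.03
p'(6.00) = -0.00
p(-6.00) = -0.02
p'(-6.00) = -0.01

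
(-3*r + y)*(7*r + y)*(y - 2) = -21*r^2*y + 42*r^2 + 4*r*y^2 - 8*r*y + y^3 - 2*y^2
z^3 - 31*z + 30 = (z - 5)*(z - 1)*(z + 6)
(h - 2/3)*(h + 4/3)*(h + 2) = h^3 + 8*h^2/3 + 4*h/9 - 16/9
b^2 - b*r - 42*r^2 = (b - 7*r)*(b + 6*r)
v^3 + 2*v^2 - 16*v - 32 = (v - 4)*(v + 2)*(v + 4)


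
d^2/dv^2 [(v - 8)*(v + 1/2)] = 2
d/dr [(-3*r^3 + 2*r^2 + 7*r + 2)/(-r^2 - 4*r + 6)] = (3*r^4 + 24*r^3 - 55*r^2 + 28*r + 50)/(r^4 + 8*r^3 + 4*r^2 - 48*r + 36)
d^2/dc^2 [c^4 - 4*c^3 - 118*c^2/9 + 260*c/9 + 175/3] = 12*c^2 - 24*c - 236/9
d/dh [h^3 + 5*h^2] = h*(3*h + 10)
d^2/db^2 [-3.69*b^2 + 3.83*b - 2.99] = -7.38000000000000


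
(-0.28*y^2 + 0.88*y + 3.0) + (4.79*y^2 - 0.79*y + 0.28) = 4.51*y^2 + 0.09*y + 3.28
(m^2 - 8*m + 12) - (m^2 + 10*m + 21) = -18*m - 9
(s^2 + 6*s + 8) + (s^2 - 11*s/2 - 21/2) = 2*s^2 + s/2 - 5/2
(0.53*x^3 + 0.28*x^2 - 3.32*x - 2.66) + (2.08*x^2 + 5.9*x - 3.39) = 0.53*x^3 + 2.36*x^2 + 2.58*x - 6.05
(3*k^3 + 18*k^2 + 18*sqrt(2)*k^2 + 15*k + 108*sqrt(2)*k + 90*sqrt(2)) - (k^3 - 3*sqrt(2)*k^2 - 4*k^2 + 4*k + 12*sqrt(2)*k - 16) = 2*k^3 + 22*k^2 + 21*sqrt(2)*k^2 + 11*k + 96*sqrt(2)*k + 16 + 90*sqrt(2)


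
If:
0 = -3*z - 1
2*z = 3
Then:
No Solution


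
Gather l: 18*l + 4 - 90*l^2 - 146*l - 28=-90*l^2 - 128*l - 24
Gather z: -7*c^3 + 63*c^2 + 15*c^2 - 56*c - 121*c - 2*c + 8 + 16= -7*c^3 + 78*c^2 - 179*c + 24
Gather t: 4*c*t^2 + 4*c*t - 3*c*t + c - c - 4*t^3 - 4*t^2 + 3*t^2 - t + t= c*t - 4*t^3 + t^2*(4*c - 1)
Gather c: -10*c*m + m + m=-10*c*m + 2*m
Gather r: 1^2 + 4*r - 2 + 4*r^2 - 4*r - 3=4*r^2 - 4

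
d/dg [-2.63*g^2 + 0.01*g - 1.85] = 0.01 - 5.26*g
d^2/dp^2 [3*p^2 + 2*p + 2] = 6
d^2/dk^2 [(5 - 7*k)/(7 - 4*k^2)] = 8*(16*k^2*(7*k - 5) + (5 - 21*k)*(4*k^2 - 7))/(4*k^2 - 7)^3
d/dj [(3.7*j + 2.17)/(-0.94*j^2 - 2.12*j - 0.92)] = (3.478*j^2 + 4.0796*j + 1.1964)/(0.8836*j^4 + 3.9856*j^3 + 6.224*j^2 + 3.9008*j + 0.8464)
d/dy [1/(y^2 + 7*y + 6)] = (-2*y - 7)/(y^2 + 7*y + 6)^2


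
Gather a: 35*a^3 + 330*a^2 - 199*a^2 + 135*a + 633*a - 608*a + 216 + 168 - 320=35*a^3 + 131*a^2 + 160*a + 64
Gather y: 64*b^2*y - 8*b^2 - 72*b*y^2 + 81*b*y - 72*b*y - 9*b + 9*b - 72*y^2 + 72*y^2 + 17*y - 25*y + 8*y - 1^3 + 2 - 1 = -8*b^2 - 72*b*y^2 + y*(64*b^2 + 9*b)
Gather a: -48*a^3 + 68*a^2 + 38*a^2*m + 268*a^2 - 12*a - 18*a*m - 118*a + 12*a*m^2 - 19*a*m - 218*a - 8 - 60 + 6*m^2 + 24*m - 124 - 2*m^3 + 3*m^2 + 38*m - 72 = -48*a^3 + a^2*(38*m + 336) + a*(12*m^2 - 37*m - 348) - 2*m^3 + 9*m^2 + 62*m - 264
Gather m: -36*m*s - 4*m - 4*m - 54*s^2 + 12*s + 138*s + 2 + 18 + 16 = m*(-36*s - 8) - 54*s^2 + 150*s + 36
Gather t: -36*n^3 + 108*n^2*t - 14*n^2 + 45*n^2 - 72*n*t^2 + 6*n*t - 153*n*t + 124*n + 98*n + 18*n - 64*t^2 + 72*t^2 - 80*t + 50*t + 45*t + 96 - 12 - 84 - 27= -36*n^3 + 31*n^2 + 240*n + t^2*(8 - 72*n) + t*(108*n^2 - 147*n + 15) - 27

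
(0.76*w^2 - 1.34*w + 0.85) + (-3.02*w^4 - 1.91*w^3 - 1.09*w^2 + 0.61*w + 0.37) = -3.02*w^4 - 1.91*w^3 - 0.33*w^2 - 0.73*w + 1.22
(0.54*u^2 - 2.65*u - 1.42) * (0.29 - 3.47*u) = -1.8738*u^3 + 9.3521*u^2 + 4.1589*u - 0.4118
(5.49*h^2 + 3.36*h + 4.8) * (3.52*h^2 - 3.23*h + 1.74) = 19.3248*h^4 - 5.9055*h^3 + 15.5958*h^2 - 9.6576*h + 8.352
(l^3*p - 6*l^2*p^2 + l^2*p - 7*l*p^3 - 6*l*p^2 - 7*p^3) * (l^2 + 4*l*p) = l^5*p - 2*l^4*p^2 + l^4*p - 31*l^3*p^3 - 2*l^3*p^2 - 28*l^2*p^4 - 31*l^2*p^3 - 28*l*p^4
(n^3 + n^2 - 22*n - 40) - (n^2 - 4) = n^3 - 22*n - 36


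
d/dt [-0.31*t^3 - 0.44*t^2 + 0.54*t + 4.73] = -0.93*t^2 - 0.88*t + 0.54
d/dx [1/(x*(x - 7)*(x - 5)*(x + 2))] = 2*(-2*x^3 + 15*x^2 - 11*x - 35)/(x^2*(x^6 - 20*x^5 + 122*x^4 - 80*x^3 - 1279*x^2 + 1540*x + 4900))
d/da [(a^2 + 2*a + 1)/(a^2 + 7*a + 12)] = (5*a^2 + 22*a + 17)/(a^4 + 14*a^3 + 73*a^2 + 168*a + 144)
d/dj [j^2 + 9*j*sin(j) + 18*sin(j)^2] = 9*j*cos(j) + 2*j + 9*sin(j) + 18*sin(2*j)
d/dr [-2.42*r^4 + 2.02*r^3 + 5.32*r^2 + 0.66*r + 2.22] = -9.68*r^3 + 6.06*r^2 + 10.64*r + 0.66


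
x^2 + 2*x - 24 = (x - 4)*(x + 6)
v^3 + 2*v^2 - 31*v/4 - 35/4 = (v - 5/2)*(v + 1)*(v + 7/2)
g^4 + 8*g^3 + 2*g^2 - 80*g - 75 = (g - 3)*(g + 1)*(g + 5)^2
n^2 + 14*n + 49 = (n + 7)^2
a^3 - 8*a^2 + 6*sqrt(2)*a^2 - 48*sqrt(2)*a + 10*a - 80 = (a - 8)*(a + sqrt(2))*(a + 5*sqrt(2))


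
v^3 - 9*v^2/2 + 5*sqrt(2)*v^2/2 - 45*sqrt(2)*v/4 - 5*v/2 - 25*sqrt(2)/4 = (v - 5)*(v + 1/2)*(v + 5*sqrt(2)/2)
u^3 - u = u*(u - 1)*(u + 1)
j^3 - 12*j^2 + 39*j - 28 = (j - 7)*(j - 4)*(j - 1)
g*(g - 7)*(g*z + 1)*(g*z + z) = g^4*z^2 - 6*g^3*z^2 + g^3*z - 7*g^2*z^2 - 6*g^2*z - 7*g*z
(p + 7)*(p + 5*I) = p^2 + 7*p + 5*I*p + 35*I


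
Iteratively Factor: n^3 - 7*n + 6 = (n + 3)*(n^2 - 3*n + 2) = (n - 1)*(n + 3)*(n - 2)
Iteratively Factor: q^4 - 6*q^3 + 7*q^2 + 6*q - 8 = (q - 4)*(q^3 - 2*q^2 - q + 2) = (q - 4)*(q + 1)*(q^2 - 3*q + 2) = (q - 4)*(q - 2)*(q + 1)*(q - 1)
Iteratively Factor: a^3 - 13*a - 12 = (a - 4)*(a^2 + 4*a + 3) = (a - 4)*(a + 1)*(a + 3)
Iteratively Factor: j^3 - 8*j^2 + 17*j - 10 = (j - 1)*(j^2 - 7*j + 10) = (j - 2)*(j - 1)*(j - 5)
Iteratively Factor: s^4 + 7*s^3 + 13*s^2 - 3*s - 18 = (s + 3)*(s^3 + 4*s^2 + s - 6) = (s - 1)*(s + 3)*(s^2 + 5*s + 6) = (s - 1)*(s + 2)*(s + 3)*(s + 3)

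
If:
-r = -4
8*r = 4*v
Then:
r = 4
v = 8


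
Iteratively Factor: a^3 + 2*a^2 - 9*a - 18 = (a - 3)*(a^2 + 5*a + 6) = (a - 3)*(a + 3)*(a + 2)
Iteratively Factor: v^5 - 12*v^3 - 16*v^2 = (v + 2)*(v^4 - 2*v^3 - 8*v^2) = v*(v + 2)*(v^3 - 2*v^2 - 8*v) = v*(v - 4)*(v + 2)*(v^2 + 2*v) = v^2*(v - 4)*(v + 2)*(v + 2)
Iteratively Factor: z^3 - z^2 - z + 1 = (z - 1)*(z^2 - 1) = (z - 1)*(z + 1)*(z - 1)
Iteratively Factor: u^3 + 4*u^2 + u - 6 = (u + 3)*(u^2 + u - 2) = (u + 2)*(u + 3)*(u - 1)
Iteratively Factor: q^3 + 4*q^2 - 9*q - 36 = (q + 3)*(q^2 + q - 12) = (q + 3)*(q + 4)*(q - 3)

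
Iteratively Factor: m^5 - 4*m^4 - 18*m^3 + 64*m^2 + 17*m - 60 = (m - 1)*(m^4 - 3*m^3 - 21*m^2 + 43*m + 60) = (m - 3)*(m - 1)*(m^3 - 21*m - 20) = (m - 5)*(m - 3)*(m - 1)*(m^2 + 5*m + 4) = (m - 5)*(m - 3)*(m - 1)*(m + 1)*(m + 4)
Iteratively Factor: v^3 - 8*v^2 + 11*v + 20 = (v - 5)*(v^2 - 3*v - 4) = (v - 5)*(v + 1)*(v - 4)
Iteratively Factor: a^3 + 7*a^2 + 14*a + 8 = (a + 4)*(a^2 + 3*a + 2) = (a + 1)*(a + 4)*(a + 2)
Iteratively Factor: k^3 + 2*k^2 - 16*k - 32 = (k + 2)*(k^2 - 16) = (k - 4)*(k + 2)*(k + 4)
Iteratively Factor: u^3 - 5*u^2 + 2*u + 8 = (u - 2)*(u^2 - 3*u - 4) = (u - 4)*(u - 2)*(u + 1)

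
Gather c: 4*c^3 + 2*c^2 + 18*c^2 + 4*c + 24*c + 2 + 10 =4*c^3 + 20*c^2 + 28*c + 12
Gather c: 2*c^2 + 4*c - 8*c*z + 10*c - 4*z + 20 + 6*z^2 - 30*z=2*c^2 + c*(14 - 8*z) + 6*z^2 - 34*z + 20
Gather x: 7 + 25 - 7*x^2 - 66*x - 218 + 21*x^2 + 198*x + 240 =14*x^2 + 132*x + 54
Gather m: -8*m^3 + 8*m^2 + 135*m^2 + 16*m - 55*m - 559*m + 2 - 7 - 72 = -8*m^3 + 143*m^2 - 598*m - 77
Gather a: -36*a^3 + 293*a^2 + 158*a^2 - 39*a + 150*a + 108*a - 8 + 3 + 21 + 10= -36*a^3 + 451*a^2 + 219*a + 26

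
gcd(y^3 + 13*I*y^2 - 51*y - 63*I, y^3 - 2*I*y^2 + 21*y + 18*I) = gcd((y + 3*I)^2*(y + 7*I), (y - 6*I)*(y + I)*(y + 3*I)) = y + 3*I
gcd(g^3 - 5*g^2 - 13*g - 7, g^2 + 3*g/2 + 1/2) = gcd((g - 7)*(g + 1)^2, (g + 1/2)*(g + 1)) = g + 1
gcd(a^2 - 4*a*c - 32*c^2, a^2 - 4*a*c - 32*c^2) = a^2 - 4*a*c - 32*c^2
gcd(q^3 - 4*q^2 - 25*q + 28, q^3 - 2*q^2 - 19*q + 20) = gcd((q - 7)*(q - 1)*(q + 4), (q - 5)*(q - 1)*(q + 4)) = q^2 + 3*q - 4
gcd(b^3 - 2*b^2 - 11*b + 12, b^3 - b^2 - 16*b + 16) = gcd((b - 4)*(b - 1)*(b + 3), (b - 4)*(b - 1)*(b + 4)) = b^2 - 5*b + 4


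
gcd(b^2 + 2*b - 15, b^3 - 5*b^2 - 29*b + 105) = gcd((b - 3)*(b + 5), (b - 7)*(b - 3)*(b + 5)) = b^2 + 2*b - 15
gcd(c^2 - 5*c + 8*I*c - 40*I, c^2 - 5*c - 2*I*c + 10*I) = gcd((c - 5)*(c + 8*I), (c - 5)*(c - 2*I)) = c - 5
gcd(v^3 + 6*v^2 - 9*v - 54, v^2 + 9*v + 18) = v^2 + 9*v + 18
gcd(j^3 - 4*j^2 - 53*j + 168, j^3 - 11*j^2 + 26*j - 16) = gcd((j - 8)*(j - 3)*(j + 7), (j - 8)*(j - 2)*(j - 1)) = j - 8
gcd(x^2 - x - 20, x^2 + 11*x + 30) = 1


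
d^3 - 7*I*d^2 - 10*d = d*(d - 5*I)*(d - 2*I)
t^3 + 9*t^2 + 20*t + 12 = (t + 1)*(t + 2)*(t + 6)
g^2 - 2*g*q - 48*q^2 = (g - 8*q)*(g + 6*q)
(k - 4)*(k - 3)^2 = k^3 - 10*k^2 + 33*k - 36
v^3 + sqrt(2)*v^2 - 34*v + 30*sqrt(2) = (v - 3*sqrt(2))*(v - sqrt(2))*(v + 5*sqrt(2))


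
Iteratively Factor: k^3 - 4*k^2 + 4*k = (k)*(k^2 - 4*k + 4) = k*(k - 2)*(k - 2)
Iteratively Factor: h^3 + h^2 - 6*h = (h + 3)*(h^2 - 2*h) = (h - 2)*(h + 3)*(h)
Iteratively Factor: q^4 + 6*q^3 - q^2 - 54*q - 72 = (q + 4)*(q^3 + 2*q^2 - 9*q - 18) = (q + 3)*(q + 4)*(q^2 - q - 6) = (q - 3)*(q + 3)*(q + 4)*(q + 2)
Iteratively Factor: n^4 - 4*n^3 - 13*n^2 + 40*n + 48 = (n - 4)*(n^3 - 13*n - 12) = (n - 4)^2*(n^2 + 4*n + 3) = (n - 4)^2*(n + 1)*(n + 3)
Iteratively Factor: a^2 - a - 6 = (a + 2)*(a - 3)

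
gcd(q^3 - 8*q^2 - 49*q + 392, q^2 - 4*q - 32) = q - 8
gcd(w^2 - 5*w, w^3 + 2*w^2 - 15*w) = w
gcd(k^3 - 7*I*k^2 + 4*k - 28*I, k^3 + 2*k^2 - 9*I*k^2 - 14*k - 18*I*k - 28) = k^2 - 9*I*k - 14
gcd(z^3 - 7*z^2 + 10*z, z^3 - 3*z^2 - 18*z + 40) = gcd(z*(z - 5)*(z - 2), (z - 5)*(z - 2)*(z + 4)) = z^2 - 7*z + 10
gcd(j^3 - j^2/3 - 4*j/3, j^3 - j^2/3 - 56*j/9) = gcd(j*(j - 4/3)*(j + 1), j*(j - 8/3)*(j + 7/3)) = j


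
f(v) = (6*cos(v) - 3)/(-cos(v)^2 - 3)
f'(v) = -2*(6*cos(v) - 3)*sin(v)*cos(v)/(-cos(v)^2 - 3)^2 - 6*sin(v)/(-cos(v)^2 - 3)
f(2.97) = 2.24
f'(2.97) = 0.07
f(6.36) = -0.75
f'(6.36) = 0.09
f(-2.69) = 2.20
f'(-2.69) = -0.23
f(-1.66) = 1.18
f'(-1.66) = -1.92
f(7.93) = 1.15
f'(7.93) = 1.93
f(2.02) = 1.76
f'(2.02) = 1.26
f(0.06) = -0.75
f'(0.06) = 0.07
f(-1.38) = 0.61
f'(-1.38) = -2.02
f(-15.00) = 2.11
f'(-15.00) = -0.51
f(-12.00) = -0.56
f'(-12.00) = 0.73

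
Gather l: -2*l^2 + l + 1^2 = -2*l^2 + l + 1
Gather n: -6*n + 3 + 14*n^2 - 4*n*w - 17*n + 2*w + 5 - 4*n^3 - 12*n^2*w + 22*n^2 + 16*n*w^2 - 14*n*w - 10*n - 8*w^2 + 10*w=-4*n^3 + n^2*(36 - 12*w) + n*(16*w^2 - 18*w - 33) - 8*w^2 + 12*w + 8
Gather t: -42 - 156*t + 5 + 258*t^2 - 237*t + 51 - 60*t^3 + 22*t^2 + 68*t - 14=-60*t^3 + 280*t^2 - 325*t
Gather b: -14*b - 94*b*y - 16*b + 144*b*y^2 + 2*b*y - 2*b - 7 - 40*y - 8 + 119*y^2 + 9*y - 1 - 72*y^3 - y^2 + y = b*(144*y^2 - 92*y - 32) - 72*y^3 + 118*y^2 - 30*y - 16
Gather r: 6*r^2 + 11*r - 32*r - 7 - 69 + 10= 6*r^2 - 21*r - 66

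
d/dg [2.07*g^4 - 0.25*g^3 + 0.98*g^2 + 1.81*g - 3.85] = 8.28*g^3 - 0.75*g^2 + 1.96*g + 1.81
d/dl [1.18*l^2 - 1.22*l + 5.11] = 2.36*l - 1.22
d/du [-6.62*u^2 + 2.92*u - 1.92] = 2.92 - 13.24*u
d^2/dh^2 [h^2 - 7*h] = 2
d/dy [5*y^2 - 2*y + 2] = 10*y - 2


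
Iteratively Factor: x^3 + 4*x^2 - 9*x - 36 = (x + 4)*(x^2 - 9) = (x - 3)*(x + 4)*(x + 3)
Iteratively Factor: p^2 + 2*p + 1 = (p + 1)*(p + 1)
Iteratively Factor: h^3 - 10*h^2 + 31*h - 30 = (h - 2)*(h^2 - 8*h + 15) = (h - 5)*(h - 2)*(h - 3)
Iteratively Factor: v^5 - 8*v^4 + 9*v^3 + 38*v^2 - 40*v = (v)*(v^4 - 8*v^3 + 9*v^2 + 38*v - 40) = v*(v - 1)*(v^3 - 7*v^2 + 2*v + 40) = v*(v - 5)*(v - 1)*(v^2 - 2*v - 8) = v*(v - 5)*(v - 4)*(v - 1)*(v + 2)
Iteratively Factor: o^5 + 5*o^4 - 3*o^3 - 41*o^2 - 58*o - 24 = (o + 4)*(o^4 + o^3 - 7*o^2 - 13*o - 6) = (o - 3)*(o + 4)*(o^3 + 4*o^2 + 5*o + 2) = (o - 3)*(o + 1)*(o + 4)*(o^2 + 3*o + 2) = (o - 3)*(o + 1)^2*(o + 4)*(o + 2)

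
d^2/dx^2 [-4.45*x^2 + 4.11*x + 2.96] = -8.90000000000000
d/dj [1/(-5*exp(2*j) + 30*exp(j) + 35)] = 2*(exp(j) - 3)*exp(j)/(5*(-exp(2*j) + 6*exp(j) + 7)^2)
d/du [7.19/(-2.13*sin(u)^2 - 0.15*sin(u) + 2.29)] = (30.6294*sin(u) + 1.0785)*cos(u)/(2.13*sin(u)^2 + 0.15*sin(u) - 2.29)^2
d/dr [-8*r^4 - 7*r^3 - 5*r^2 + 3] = r*(-32*r^2 - 21*r - 10)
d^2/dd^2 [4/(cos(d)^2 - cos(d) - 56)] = 4*(4*sin(d)^4 - 227*sin(d)^2 - 209*cos(d)/4 - 3*cos(3*d)/4 + 109)/(sin(d)^2 + cos(d) + 55)^3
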